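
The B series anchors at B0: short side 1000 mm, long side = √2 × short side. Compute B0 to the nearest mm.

Short side = 1000 mm; long side = 1000√2 ≈ 1414.2 mm.

1000 × 1414 mm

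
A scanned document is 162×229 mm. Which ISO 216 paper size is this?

C5 (162 × 229 mm)

Aspect ratio 229/162 ≈ 1.414 — close to the ISO √2 ≈ 1.414.
In the C-series (envelope sizes, between A and B): C5 = 162 × 229 mm.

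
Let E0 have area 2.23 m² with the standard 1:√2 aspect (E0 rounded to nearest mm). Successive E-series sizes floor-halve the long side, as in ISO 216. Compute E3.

Let E0's short side be w mm. w · w√2 = 2.23 m² = 2,230,000 mm², so w ≈ 1255.7 mm and w√2 ≈ 1775.9 mm → E0 = 1256 × 1776 mm.
E1: ⌊1776/2⌋ × 1256 = 888 × 1256 mm
E2: ⌊1256/2⌋ × 888 = 628 × 888 mm
E3: ⌊888/2⌋ × 628 = 444 × 628 mm

444 × 628 mm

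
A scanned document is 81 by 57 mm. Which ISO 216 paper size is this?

Aspect ratio 81/57 ≈ 1.421 — close to the ISO √2 ≈ 1.414.
In the C-series (envelope sizes, between A and B): C8 = 57 × 81 mm.

C8 (57 × 81 mm)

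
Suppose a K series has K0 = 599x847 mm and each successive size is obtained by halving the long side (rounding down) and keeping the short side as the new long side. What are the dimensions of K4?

149 × 211 mm

K1: ⌊847/2⌋ × 599 = 423 × 599 mm
K2: ⌊599/2⌋ × 423 = 299 × 423 mm
K3: ⌊423/2⌋ × 299 = 211 × 299 mm
K4: ⌊299/2⌋ × 211 = 149 × 211 mm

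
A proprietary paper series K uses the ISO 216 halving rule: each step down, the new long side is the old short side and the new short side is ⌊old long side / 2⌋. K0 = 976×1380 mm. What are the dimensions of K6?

122 × 172 mm

K1: ⌊1380/2⌋ × 976 = 690 × 976 mm
K2: ⌊976/2⌋ × 690 = 488 × 690 mm
K3: ⌊690/2⌋ × 488 = 345 × 488 mm
K4: ⌊488/2⌋ × 345 = 244 × 345 mm
K5: ⌊345/2⌋ × 244 = 172 × 244 mm
K6: ⌊244/2⌋ × 172 = 122 × 172 mm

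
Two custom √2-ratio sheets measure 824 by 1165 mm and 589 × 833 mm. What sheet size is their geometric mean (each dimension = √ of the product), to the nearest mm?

697 × 985 mm

Short side: √(824 · 589) = √485336 ≈ 696.7 → 697 mm
Long side: √(1165 · 833) = √970445 ≈ 985.1 → 985 mm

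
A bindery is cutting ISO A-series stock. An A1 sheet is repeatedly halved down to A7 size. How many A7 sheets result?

Each ISO step halves the sheet: 1 × A1 → 2 × A2 → 4 × A3 → 8 × A4 → …
From A1 to A7 is 6 halving steps: 2^6 = 64.

64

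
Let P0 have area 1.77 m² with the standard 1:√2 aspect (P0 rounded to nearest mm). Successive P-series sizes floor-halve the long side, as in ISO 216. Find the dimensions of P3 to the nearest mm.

Let P0's short side be w mm. w · w√2 = 1.77 m² = 1,770,000 mm², so w ≈ 1118.7 mm and w√2 ≈ 1582.1 mm → P0 = 1119 × 1582 mm.
P1: ⌊1582/2⌋ × 1119 = 791 × 1119 mm
P2: ⌊1119/2⌋ × 791 = 559 × 791 mm
P3: ⌊791/2⌋ × 559 = 395 × 559 mm

395 × 559 mm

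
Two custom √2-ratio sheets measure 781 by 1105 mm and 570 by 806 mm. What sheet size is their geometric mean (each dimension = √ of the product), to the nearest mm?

Short side: √(781 · 570) = √445170 ≈ 667.2 → 667 mm
Long side: √(1105 · 806) = √890630 ≈ 943.7 → 944 mm

667 × 944 mm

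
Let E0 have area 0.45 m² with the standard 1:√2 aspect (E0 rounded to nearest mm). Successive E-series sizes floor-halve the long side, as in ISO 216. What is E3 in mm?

Let E0's short side be w mm. w · w√2 = 0.45 m² = 450,000 mm², so w ≈ 564.1 mm and w√2 ≈ 797.7 mm → E0 = 564 × 798 mm.
E1: ⌊798/2⌋ × 564 = 399 × 564 mm
E2: ⌊564/2⌋ × 399 = 282 × 399 mm
E3: ⌊399/2⌋ × 282 = 199 × 282 mm

199 × 282 mm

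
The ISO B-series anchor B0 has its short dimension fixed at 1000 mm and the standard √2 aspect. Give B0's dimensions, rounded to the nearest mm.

1000 × 1414 mm

Short side = 1000 mm; long side = 1000√2 ≈ 1414.2 mm.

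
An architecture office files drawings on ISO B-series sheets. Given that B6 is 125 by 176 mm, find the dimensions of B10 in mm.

B7: ⌊176/2⌋ × 125 = 88 × 125 mm
B8: ⌊125/2⌋ × 88 = 62 × 88 mm
B9: ⌊88/2⌋ × 62 = 44 × 62 mm
B10: ⌊62/2⌋ × 44 = 31 × 44 mm

31 × 44 mm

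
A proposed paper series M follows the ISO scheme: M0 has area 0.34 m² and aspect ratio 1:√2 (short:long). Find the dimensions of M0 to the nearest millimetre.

Let the short side be w mm. Then w · w√2 = 0.34 m² = 340,000 mm².
w² = 340,000/√2, so w ≈ 490.3 mm; long side = w√2 ≈ 693.4 mm.

490 × 693 mm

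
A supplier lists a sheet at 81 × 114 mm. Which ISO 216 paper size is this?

Aspect ratio 114/81 ≈ 1.407 — close to the ISO √2 ≈ 1.414.
In the C-series (envelope sizes, between A and B): C7 = 81 × 114 mm.

C7 (81 × 114 mm)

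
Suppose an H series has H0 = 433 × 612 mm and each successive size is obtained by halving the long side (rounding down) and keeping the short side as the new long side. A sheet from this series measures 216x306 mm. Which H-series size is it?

H2

H0: 433 × 612 mm
H1: 306 × 433 mm
H2: 216 × 306 mm
H3: 153 × 216 mm
→ matches H2.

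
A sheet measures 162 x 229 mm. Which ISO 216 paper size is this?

Aspect ratio 229/162 ≈ 1.414 — close to the ISO √2 ≈ 1.414.
In the C-series (envelope sizes, between A and B): C5 = 162 × 229 mm.

C5 (162 × 229 mm)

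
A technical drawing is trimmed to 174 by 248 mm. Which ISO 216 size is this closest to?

Aspect ratio 248/174 ≈ 1.425 — close to the ISO √2 ≈ 1.414.
In the B-series (B0 = 1000 × 1414 mm): B5 = 176 × 250 mm.
Off by 4 mm total — nearest standard size.

B5 (176 × 250 mm)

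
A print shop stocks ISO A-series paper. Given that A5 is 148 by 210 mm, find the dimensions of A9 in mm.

37 × 52 mm

A6: ⌊210/2⌋ × 148 = 105 × 148 mm
A7: ⌊148/2⌋ × 105 = 74 × 105 mm
A8: ⌊105/2⌋ × 74 = 52 × 74 mm
A9: ⌊74/2⌋ × 52 = 37 × 52 mm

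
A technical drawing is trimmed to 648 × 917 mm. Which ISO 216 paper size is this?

C1 (648 × 917 mm)

Aspect ratio 917/648 ≈ 1.415 — close to the ISO √2 ≈ 1.414.
In the C-series (envelope sizes, between A and B): C1 = 648 × 917 mm.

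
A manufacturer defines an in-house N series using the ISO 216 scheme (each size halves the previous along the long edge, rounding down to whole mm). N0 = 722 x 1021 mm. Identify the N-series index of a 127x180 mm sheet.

N5

N0: 722 × 1021 mm
N1: 510 × 722 mm
N2: 361 × 510 mm
N3: 255 × 361 mm
N4: 180 × 255 mm
N5: 127 × 180 mm
N6: 90 × 127 mm
→ matches N5.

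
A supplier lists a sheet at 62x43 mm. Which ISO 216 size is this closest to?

B9 (44 × 62 mm)

Aspect ratio 62/43 ≈ 1.442 (ISO target is √2 ≈ 1.414).
In the B-series (B0 = 1000 × 1414 mm): B9 = 44 × 62 mm.
Off by 1 mm total — nearest standard size.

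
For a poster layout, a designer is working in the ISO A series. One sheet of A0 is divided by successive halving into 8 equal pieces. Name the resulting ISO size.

8 = 2^3, so 3 halving steps.
A0 → A1 → … → A3 after 3 steps.

A3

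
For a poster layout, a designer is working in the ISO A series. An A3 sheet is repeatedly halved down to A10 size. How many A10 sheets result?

Each ISO step halves the sheet: 1 × A3 → 2 × A4 → 4 × A5 → 8 × A6 → …
From A3 to A10 is 7 halving steps: 2^7 = 128.

128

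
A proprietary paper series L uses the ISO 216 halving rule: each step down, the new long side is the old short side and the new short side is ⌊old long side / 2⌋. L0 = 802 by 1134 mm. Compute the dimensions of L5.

141 × 200 mm

L1: ⌊1134/2⌋ × 802 = 567 × 802 mm
L2: ⌊802/2⌋ × 567 = 401 × 567 mm
L3: ⌊567/2⌋ × 401 = 283 × 401 mm
L4: ⌊401/2⌋ × 283 = 200 × 283 mm
L5: ⌊283/2⌋ × 200 = 141 × 200 mm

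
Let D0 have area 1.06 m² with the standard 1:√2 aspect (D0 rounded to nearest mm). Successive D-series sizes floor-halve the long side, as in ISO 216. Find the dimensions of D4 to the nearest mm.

Let D0's short side be w mm. w · w√2 = 1.06 m² = 1,060,000 mm², so w ≈ 865.8 mm and w√2 ≈ 1224.4 mm → D0 = 866 × 1224 mm.
D1: ⌊1224/2⌋ × 866 = 612 × 866 mm
D2: ⌊866/2⌋ × 612 = 433 × 612 mm
D3: ⌊612/2⌋ × 433 = 306 × 433 mm
D4: ⌊433/2⌋ × 306 = 216 × 306 mm

216 × 306 mm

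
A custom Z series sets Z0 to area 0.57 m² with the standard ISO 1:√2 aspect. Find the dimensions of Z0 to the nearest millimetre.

Let the short side be w mm. Then w · w√2 = 0.57 m² = 570,000 mm².
w² = 570,000/√2, so w ≈ 634.9 mm; long side = w√2 ≈ 897.8 mm.

635 × 898 mm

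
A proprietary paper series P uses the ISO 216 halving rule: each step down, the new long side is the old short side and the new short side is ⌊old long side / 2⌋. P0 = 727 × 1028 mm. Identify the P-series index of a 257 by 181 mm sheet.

P0: 727 × 1028 mm
P1: 514 × 727 mm
P2: 363 × 514 mm
P3: 257 × 363 mm
P4: 181 × 257 mm
P5: 128 × 181 mm
→ matches P4.

P4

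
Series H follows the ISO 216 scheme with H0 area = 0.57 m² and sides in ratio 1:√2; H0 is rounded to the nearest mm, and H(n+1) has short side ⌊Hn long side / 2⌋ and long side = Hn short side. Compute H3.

224 × 317 mm

Let H0's short side be w mm. w · w√2 = 0.57 m² = 570,000 mm², so w ≈ 634.9 mm and w√2 ≈ 897.8 mm → H0 = 635 × 898 mm.
H1: ⌊898/2⌋ × 635 = 449 × 635 mm
H2: ⌊635/2⌋ × 449 = 317 × 449 mm
H3: ⌊449/2⌋ × 317 = 224 × 317 mm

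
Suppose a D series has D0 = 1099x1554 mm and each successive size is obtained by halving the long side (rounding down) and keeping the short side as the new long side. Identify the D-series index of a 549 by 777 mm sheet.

D2

D0: 1099 × 1554 mm
D1: 777 × 1099 mm
D2: 549 × 777 mm
D3: 388 × 549 mm
→ matches D2.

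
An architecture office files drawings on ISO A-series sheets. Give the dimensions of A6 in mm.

A0 = 841 × 1189 mm (A0 has area 1 m², aspect 1:√2).
A1: ⌊1189/2⌋ × 841 = 594 × 841 mm
A2: ⌊841/2⌋ × 594 = 420 × 594 mm
A3: ⌊594/2⌋ × 420 = 297 × 420 mm
A4: ⌊420/2⌋ × 297 = 210 × 297 mm
A5: ⌊297/2⌋ × 210 = 148 × 210 mm
A6: ⌊210/2⌋ × 148 = 105 × 148 mm

105 × 148 mm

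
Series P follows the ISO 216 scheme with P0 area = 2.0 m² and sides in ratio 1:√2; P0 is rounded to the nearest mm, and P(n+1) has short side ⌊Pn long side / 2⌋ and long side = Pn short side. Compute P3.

420 × 594 mm

Let P0's short side be w mm. w · w√2 = 2.0 m² = 2,000,000 mm², so w ≈ 1189.2 mm and w√2 ≈ 1681.8 mm → P0 = 1189 × 1682 mm.
P1: ⌊1682/2⌋ × 1189 = 841 × 1189 mm
P2: ⌊1189/2⌋ × 841 = 594 × 841 mm
P3: ⌊841/2⌋ × 594 = 420 × 594 mm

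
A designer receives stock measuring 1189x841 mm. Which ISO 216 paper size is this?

A0 (841 × 1189 mm)

Aspect ratio 1189/841 ≈ 1.414 — close to the ISO √2 ≈ 1.414.
In the A-series (A0 area = 1 m²): A0 = 841 × 1189 mm.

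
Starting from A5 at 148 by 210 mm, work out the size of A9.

37 × 52 mm

A6: ⌊210/2⌋ × 148 = 105 × 148 mm
A7: ⌊148/2⌋ × 105 = 74 × 105 mm
A8: ⌊105/2⌋ × 74 = 52 × 74 mm
A9: ⌊74/2⌋ × 52 = 37 × 52 mm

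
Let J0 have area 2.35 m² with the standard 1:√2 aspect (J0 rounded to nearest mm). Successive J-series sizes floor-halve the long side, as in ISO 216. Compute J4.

322 × 455 mm

Let J0's short side be w mm. w · w√2 = 2.35 m² = 2,350,000 mm², so w ≈ 1289.1 mm and w√2 ≈ 1823.0 mm → J0 = 1289 × 1823 mm.
J1: ⌊1823/2⌋ × 1289 = 911 × 1289 mm
J2: ⌊1289/2⌋ × 911 = 644 × 911 mm
J3: ⌊911/2⌋ × 644 = 455 × 644 mm
J4: ⌊644/2⌋ × 455 = 322 × 455 mm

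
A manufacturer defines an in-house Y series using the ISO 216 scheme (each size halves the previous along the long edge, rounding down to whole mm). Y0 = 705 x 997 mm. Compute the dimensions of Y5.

Y1: ⌊997/2⌋ × 705 = 498 × 705 mm
Y2: ⌊705/2⌋ × 498 = 352 × 498 mm
Y3: ⌊498/2⌋ × 352 = 249 × 352 mm
Y4: ⌊352/2⌋ × 249 = 176 × 249 mm
Y5: ⌊249/2⌋ × 176 = 124 × 176 mm

124 × 176 mm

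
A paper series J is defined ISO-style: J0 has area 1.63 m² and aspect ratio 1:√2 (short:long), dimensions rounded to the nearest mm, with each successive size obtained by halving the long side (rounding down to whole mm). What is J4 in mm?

Let J0's short side be w mm. w · w√2 = 1.63 m² = 1,630,000 mm², so w ≈ 1073.6 mm and w√2 ≈ 1518.3 mm → J0 = 1074 × 1518 mm.
J1: ⌊1518/2⌋ × 1074 = 759 × 1074 mm
J2: ⌊1074/2⌋ × 759 = 537 × 759 mm
J3: ⌊759/2⌋ × 537 = 379 × 537 mm
J4: ⌊537/2⌋ × 379 = 268 × 379 mm

268 × 379 mm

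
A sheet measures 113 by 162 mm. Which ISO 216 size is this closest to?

Aspect ratio 162/113 ≈ 1.434 (ISO target is √2 ≈ 1.414).
In the C-series (envelope sizes, between A and B): C6 = 114 × 162 mm.
Off by 1 mm total — nearest standard size.

C6 (114 × 162 mm)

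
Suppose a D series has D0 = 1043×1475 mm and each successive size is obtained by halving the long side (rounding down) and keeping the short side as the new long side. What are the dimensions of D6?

130 × 184 mm

D1 = 737 × 1043 mm (from D0 by 1 halving).
D2: ⌊1043/2⌋ × 737 = 521 × 737 mm
D3: ⌊737/2⌋ × 521 = 368 × 521 mm
D4: ⌊521/2⌋ × 368 = 260 × 368 mm
D5: ⌊368/2⌋ × 260 = 184 × 260 mm
D6: ⌊260/2⌋ × 184 = 130 × 184 mm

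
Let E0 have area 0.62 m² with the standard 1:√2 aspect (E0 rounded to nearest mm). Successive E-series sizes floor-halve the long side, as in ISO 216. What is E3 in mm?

Let E0's short side be w mm. w · w√2 = 0.62 m² = 620,000 mm², so w ≈ 662.1 mm and w√2 ≈ 936.4 mm → E0 = 662 × 936 mm.
E1: ⌊936/2⌋ × 662 = 468 × 662 mm
E2: ⌊662/2⌋ × 468 = 331 × 468 mm
E3: ⌊468/2⌋ × 331 = 234 × 331 mm

234 × 331 mm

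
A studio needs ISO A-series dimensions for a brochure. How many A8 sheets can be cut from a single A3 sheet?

A3 = 297 × 420 mm; A8 = 52 × 74 mm.
Each halving step doubles the count; 5 steps from A3 to A8.
2^5 = 32.

32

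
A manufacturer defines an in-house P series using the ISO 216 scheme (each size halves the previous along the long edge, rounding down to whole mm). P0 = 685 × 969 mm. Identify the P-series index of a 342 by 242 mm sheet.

P0: 685 × 969 mm
P1: 484 × 685 mm
P2: 342 × 484 mm
P3: 242 × 342 mm
P4: 171 × 242 mm
→ matches P3.

P3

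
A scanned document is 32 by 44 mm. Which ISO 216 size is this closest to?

Aspect ratio 44/32 ≈ 1.375 (ISO target is √2 ≈ 1.414).
In the B-series (B0 = 1000 × 1414 mm): B10 = 31 × 44 mm.
Off by 1 mm total — nearest standard size.

B10 (31 × 44 mm)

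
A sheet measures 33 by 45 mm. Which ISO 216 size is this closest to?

Aspect ratio 45/33 ≈ 1.364 (ISO target is √2 ≈ 1.414).
In the B-series (B0 = 1000 × 1414 mm): B10 = 31 × 44 mm.
Off by 3 mm total — nearest standard size.

B10 (31 × 44 mm)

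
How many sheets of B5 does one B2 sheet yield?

Each ISO step halves the sheet: 1 × B2 → 2 × B3 → 4 × B4 → 8 × B5
From B2 to B5 is 3 halving steps: 2^3 = 8.

8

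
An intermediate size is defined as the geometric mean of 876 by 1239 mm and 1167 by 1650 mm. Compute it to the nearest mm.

Short side: √(876 · 1167) = √1022292 ≈ 1011.1 → 1011 mm
Long side: √(1239 · 1650) = √2044350 ≈ 1429.8 → 1430 mm

1011 × 1430 mm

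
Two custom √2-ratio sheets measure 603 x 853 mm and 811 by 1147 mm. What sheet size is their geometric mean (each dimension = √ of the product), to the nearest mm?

699 × 989 mm

Short side: √(603 · 811) = √489033 ≈ 699.3 → 699 mm
Long side: √(853 · 1147) = √978391 ≈ 989.1 → 989 mm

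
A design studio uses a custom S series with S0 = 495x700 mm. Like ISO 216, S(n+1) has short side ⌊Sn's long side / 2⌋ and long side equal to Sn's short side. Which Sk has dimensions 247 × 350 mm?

S2

S0: 495 × 700 mm
S1: 350 × 495 mm
S2: 247 × 350 mm
S3: 175 × 247 mm
→ matches S2.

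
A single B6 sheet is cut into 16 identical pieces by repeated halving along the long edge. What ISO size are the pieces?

16 = 2^4, so 4 halving steps.
B6 → B7 → … → B10 after 4 steps.

B10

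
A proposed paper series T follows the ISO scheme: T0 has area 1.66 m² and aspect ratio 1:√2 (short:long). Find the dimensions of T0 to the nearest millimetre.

Let the short side be w mm. Then w · w√2 = 1.66 m² = 1,660,000 mm².
w² = 1,660,000/√2, so w ≈ 1083.4 mm; long side = w√2 ≈ 1532.2 mm.

1083 × 1532 mm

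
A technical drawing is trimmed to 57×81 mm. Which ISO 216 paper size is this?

C8 (57 × 81 mm)

Aspect ratio 81/57 ≈ 1.421 — close to the ISO √2 ≈ 1.414.
In the C-series (envelope sizes, between A and B): C8 = 57 × 81 mm.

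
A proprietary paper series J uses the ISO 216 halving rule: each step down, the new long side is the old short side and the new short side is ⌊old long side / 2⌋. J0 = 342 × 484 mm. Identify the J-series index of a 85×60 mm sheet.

J0: 342 × 484 mm
J1: 242 × 342 mm
J2: 171 × 242 mm
J3: 121 × 171 mm
J4: 85 × 121 mm
J5: 60 × 85 mm
J6: 42 × 60 mm
→ matches J5.

J5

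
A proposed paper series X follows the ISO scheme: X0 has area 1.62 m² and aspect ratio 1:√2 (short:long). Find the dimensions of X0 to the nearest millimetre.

1070 × 1514 mm

Let the short side be w mm. Then w · w√2 = 1.62 m² = 1,620,000 mm².
w² = 1,620,000/√2, so w ≈ 1070.3 mm; long side = w√2 ≈ 1513.6 mm.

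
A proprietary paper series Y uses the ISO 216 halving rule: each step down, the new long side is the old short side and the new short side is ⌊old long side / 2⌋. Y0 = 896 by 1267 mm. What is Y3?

316 × 448 mm

Y1: ⌊1267/2⌋ × 896 = 633 × 896 mm
Y2: ⌊896/2⌋ × 633 = 448 × 633 mm
Y3: ⌊633/2⌋ × 448 = 316 × 448 mm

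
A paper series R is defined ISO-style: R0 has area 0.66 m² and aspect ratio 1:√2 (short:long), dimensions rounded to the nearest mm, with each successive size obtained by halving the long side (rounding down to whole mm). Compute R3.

241 × 341 mm

Let R0's short side be w mm. w · w√2 = 0.66 m² = 660,000 mm², so w ≈ 683.1 mm and w√2 ≈ 966.1 mm → R0 = 683 × 966 mm.
R1: ⌊966/2⌋ × 683 = 483 × 683 mm
R2: ⌊683/2⌋ × 483 = 341 × 483 mm
R3: ⌊483/2⌋ × 341 = 241 × 341 mm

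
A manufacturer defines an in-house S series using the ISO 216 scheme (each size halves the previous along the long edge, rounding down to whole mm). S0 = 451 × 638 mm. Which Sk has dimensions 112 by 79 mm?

S5

S0: 451 × 638 mm
S1: 319 × 451 mm
S2: 225 × 319 mm
S3: 159 × 225 mm
S4: 112 × 159 mm
S5: 79 × 112 mm
S6: 56 × 79 mm
→ matches S5.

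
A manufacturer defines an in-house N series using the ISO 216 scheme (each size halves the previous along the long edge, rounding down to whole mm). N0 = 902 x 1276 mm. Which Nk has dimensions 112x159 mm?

N6

N0: 902 × 1276 mm
N1: 638 × 902 mm
N2: 451 × 638 mm
N3: 319 × 451 mm
N4: 225 × 319 mm
N5: 159 × 225 mm
N6: 112 × 159 mm
N7: 79 × 112 mm
→ matches N6.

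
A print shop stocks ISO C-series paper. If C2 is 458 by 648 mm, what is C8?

C3: ⌊648/2⌋ × 458 = 324 × 458 mm
C4: ⌊458/2⌋ × 324 = 229 × 324 mm
C5: ⌊324/2⌋ × 229 = 162 × 229 mm
C6: ⌊229/2⌋ × 162 = 114 × 162 mm
C7: ⌊162/2⌋ × 114 = 81 × 114 mm
C8: ⌊114/2⌋ × 81 = 57 × 81 mm

57 × 81 mm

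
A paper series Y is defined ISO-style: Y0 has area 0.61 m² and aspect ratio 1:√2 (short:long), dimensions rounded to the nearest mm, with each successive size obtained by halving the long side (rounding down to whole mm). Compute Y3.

Let Y0's short side be w mm. w · w√2 = 0.61 m² = 610,000 mm², so w ≈ 656.8 mm and w√2 ≈ 928.8 mm → Y0 = 657 × 929 mm.
Y1: ⌊929/2⌋ × 657 = 464 × 657 mm
Y2: ⌊657/2⌋ × 464 = 328 × 464 mm
Y3: ⌊464/2⌋ × 328 = 232 × 328 mm

232 × 328 mm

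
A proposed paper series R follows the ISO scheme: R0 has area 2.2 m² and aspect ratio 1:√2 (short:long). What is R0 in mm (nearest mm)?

Let the short side be w mm. Then w · w√2 = 2.2 m² = 2,200,000 mm².
w² = 2,200,000/√2, so w ≈ 1247.3 mm; long side = w√2 ≈ 1763.9 mm.

1247 × 1764 mm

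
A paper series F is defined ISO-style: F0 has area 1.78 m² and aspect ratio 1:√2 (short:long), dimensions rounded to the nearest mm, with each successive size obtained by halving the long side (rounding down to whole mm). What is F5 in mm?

Let F0's short side be w mm. w · w√2 = 1.78 m² = 1,780,000 mm², so w ≈ 1121.9 mm and w√2 ≈ 1586.6 mm → F0 = 1122 × 1587 mm.
F1: ⌊1587/2⌋ × 1122 = 793 × 1122 mm
F2: ⌊1122/2⌋ × 793 = 561 × 793 mm
F3: ⌊793/2⌋ × 561 = 396 × 561 mm
F4: ⌊561/2⌋ × 396 = 280 × 396 mm
F5: ⌊396/2⌋ × 280 = 198 × 280 mm

198 × 280 mm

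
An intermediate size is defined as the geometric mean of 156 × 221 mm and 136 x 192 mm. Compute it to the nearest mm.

146 × 206 mm

Short side: √(156 · 136) = √21216 ≈ 145.7 → 146 mm
Long side: √(221 · 192) = √42432 ≈ 206.0 → 206 mm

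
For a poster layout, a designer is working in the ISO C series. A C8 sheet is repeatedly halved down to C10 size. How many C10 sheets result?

4

C8 = 57 × 81 mm; C10 = 28 × 40 mm.
Each halving step doubles the count; 2 steps from C8 to C10.
2^2 = 4.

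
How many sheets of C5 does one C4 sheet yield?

2

C4 = 229 × 324 mm; C5 = 162 × 229 mm.
Each halving step doubles the count; 1 step from C4 to C5.
2^1 = 2.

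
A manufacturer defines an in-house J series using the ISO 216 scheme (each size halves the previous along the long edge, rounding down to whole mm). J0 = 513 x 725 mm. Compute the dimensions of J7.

J1 = 362 × 513 mm (from J0 by 1 halving).
J2: ⌊513/2⌋ × 362 = 256 × 362 mm
J3: ⌊362/2⌋ × 256 = 181 × 256 mm
J4: ⌊256/2⌋ × 181 = 128 × 181 mm
J5: ⌊181/2⌋ × 128 = 90 × 128 mm
J6: ⌊128/2⌋ × 90 = 64 × 90 mm
J7: ⌊90/2⌋ × 64 = 45 × 64 mm

45 × 64 mm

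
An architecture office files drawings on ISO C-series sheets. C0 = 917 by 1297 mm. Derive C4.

229 × 324 mm

C1: ⌊1297/2⌋ × 917 = 648 × 917 mm
C2: ⌊917/2⌋ × 648 = 458 × 648 mm
C3: ⌊648/2⌋ × 458 = 324 × 458 mm
C4: ⌊458/2⌋ × 324 = 229 × 324 mm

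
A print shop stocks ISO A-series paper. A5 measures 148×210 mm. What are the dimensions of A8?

A6: ⌊210/2⌋ × 148 = 105 × 148 mm
A7: ⌊148/2⌋ × 105 = 74 × 105 mm
A8: ⌊105/2⌋ × 74 = 52 × 74 mm

52 × 74 mm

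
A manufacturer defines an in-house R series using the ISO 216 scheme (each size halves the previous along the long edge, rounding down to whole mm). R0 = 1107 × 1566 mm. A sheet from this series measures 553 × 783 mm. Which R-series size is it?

R2

R0: 1107 × 1566 mm
R1: 783 × 1107 mm
R2: 553 × 783 mm
R3: 391 × 553 mm
→ matches R2.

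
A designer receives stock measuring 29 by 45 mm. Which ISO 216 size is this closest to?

Aspect ratio 45/29 ≈ 1.552 (ISO target is √2 ≈ 1.414).
In the B-series (B0 = 1000 × 1414 mm): B10 = 31 × 44 mm.
Off by 3 mm total — nearest standard size.

B10 (31 × 44 mm)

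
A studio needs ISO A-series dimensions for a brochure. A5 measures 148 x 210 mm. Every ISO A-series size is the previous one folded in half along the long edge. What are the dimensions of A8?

52 × 74 mm

A6: ⌊210/2⌋ × 148 = 105 × 148 mm
A7: ⌊148/2⌋ × 105 = 74 × 105 mm
A8: ⌊105/2⌋ × 74 = 52 × 74 mm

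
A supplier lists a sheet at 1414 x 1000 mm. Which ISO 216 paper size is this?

Aspect ratio 1414/1000 ≈ 1.414 — close to the ISO √2 ≈ 1.414.
In the B-series (B0 = 1000 × 1414 mm): B0 = 1000 × 1414 mm.

B0 (1000 × 1414 mm)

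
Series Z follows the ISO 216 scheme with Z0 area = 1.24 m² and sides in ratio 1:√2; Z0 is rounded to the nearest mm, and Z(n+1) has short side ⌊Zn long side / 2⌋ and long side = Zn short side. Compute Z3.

Let Z0's short side be w mm. w · w√2 = 1.24 m² = 1,240,000 mm², so w ≈ 936.4 mm and w√2 ≈ 1324.2 mm → Z0 = 936 × 1324 mm.
Z1: ⌊1324/2⌋ × 936 = 662 × 936 mm
Z2: ⌊936/2⌋ × 662 = 468 × 662 mm
Z3: ⌊662/2⌋ × 468 = 331 × 468 mm

331 × 468 mm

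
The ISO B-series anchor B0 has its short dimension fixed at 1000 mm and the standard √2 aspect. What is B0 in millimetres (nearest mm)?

Short side = 1000 mm; long side = 1000√2 ≈ 1414.2 mm.

1000 × 1414 mm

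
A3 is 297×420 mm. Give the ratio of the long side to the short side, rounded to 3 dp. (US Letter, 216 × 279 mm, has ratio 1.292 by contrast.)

420 / 297 = 1.414
Matches √2 ≈ 1.414 — the ISO 216 defining ratio.

1.414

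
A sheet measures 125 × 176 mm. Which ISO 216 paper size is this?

B6 (125 × 176 mm)

Aspect ratio 176/125 ≈ 1.408 — close to the ISO √2 ≈ 1.414.
In the B-series (B0 = 1000 × 1414 mm): B6 = 125 × 176 mm.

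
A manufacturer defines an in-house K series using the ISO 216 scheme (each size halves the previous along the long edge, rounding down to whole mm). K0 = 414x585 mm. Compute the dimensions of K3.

146 × 207 mm

K1: ⌊585/2⌋ × 414 = 292 × 414 mm
K2: ⌊414/2⌋ × 292 = 207 × 292 mm
K3: ⌊292/2⌋ × 207 = 146 × 207 mm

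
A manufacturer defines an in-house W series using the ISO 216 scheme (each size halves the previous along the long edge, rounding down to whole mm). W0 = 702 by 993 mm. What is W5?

W1: ⌊993/2⌋ × 702 = 496 × 702 mm
W2: ⌊702/2⌋ × 496 = 351 × 496 mm
W3: ⌊496/2⌋ × 351 = 248 × 351 mm
W4: ⌊351/2⌋ × 248 = 175 × 248 mm
W5: ⌊248/2⌋ × 175 = 124 × 175 mm

124 × 175 mm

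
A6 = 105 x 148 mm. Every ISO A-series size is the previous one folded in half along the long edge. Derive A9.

37 × 52 mm

A7: ⌊148/2⌋ × 105 = 74 × 105 mm
A8: ⌊105/2⌋ × 74 = 52 × 74 mm
A9: ⌊74/2⌋ × 52 = 37 × 52 mm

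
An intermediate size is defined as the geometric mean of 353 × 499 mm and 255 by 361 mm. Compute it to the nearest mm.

Short side: √(353 · 255) = √90015 ≈ 300.0 → 300 mm
Long side: √(499 · 361) = √180139 ≈ 424.4 → 424 mm

300 × 424 mm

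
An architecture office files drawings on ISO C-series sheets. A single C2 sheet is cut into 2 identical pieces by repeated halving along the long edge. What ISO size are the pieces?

C3

2 = 2^1, so 1 halving step.
C2 → C3 → … → C3 after 1 step.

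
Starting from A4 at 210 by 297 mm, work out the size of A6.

105 × 148 mm

A5: ⌊297/2⌋ × 210 = 148 × 210 mm
A6: ⌊210/2⌋ × 148 = 105 × 148 mm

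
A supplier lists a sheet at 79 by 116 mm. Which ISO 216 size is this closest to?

Aspect ratio 116/79 ≈ 1.468 (ISO target is √2 ≈ 1.414).
In the C-series (envelope sizes, between A and B): C7 = 81 × 114 mm.
Off by 4 mm total — nearest standard size.

C7 (81 × 114 mm)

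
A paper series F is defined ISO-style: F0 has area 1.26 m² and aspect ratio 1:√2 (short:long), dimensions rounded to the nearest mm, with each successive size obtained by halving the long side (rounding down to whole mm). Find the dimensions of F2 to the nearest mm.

Let F0's short side be w mm. w · w√2 = 1.26 m² = 1,260,000 mm², so w ≈ 943.9 mm and w√2 ≈ 1334.9 mm → F0 = 944 × 1335 mm.
F1: ⌊1335/2⌋ × 944 = 667 × 944 mm
F2: ⌊944/2⌋ × 667 = 472 × 667 mm

472 × 667 mm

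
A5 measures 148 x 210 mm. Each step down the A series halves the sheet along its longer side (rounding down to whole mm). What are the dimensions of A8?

52 × 74 mm

A6: ⌊210/2⌋ × 148 = 105 × 148 mm
A7: ⌊148/2⌋ × 105 = 74 × 105 mm
A8: ⌊105/2⌋ × 74 = 52 × 74 mm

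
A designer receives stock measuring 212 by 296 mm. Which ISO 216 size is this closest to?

A4 (210 × 297 mm)

Aspect ratio 296/212 ≈ 1.396 (ISO target is √2 ≈ 1.414).
In the A-series (A0 area = 1 m²): A4 = 210 × 297 mm.
Off by 3 mm total — nearest standard size.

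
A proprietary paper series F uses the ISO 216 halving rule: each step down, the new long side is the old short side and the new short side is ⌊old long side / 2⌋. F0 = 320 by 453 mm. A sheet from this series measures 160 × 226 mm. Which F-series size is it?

F0: 320 × 453 mm
F1: 226 × 320 mm
F2: 160 × 226 mm
F3: 113 × 160 mm
→ matches F2.

F2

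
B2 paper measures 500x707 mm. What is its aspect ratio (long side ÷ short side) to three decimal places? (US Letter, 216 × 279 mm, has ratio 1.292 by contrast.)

707 / 500 = 1.414
Matches √2 ≈ 1.414 — the ISO 216 defining ratio.

1.414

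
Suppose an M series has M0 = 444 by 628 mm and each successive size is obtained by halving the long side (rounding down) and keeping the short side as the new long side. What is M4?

M1 = 314 × 444 mm (from M0 by 1 halving).
M2: ⌊444/2⌋ × 314 = 222 × 314 mm
M3: ⌊314/2⌋ × 222 = 157 × 222 mm
M4: ⌊222/2⌋ × 157 = 111 × 157 mm

111 × 157 mm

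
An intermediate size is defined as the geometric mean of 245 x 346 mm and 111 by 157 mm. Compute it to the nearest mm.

165 × 233 mm

Short side: √(245 · 111) = √27195 ≈ 164.9 → 165 mm
Long side: √(346 · 157) = √54322 ≈ 233.1 → 233 mm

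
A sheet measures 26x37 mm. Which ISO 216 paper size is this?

A10 (26 × 37 mm)

Aspect ratio 37/26 ≈ 1.423 — close to the ISO √2 ≈ 1.414.
In the A-series (A0 area = 1 m²): A10 = 26 × 37 mm.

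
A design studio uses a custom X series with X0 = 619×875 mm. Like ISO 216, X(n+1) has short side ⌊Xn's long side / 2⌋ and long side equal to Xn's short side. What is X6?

77 × 109 mm

X1: ⌊875/2⌋ × 619 = 437 × 619 mm
X2: ⌊619/2⌋ × 437 = 309 × 437 mm
X3: ⌊437/2⌋ × 309 = 218 × 309 mm
X4: ⌊309/2⌋ × 218 = 154 × 218 mm
X5: ⌊218/2⌋ × 154 = 109 × 154 mm
X6: ⌊154/2⌋ × 109 = 77 × 109 mm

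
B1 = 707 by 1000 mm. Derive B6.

125 × 176 mm

B2: ⌊1000/2⌋ × 707 = 500 × 707 mm
B3: ⌊707/2⌋ × 500 = 353 × 500 mm
B4: ⌊500/2⌋ × 353 = 250 × 353 mm
B5: ⌊353/2⌋ × 250 = 176 × 250 mm
B6: ⌊250/2⌋ × 176 = 125 × 176 mm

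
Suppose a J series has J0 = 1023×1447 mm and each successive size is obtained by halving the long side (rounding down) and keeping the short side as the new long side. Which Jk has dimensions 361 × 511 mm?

J0: 1023 × 1447 mm
J1: 723 × 1023 mm
J2: 511 × 723 mm
J3: 361 × 511 mm
J4: 255 × 361 mm
→ matches J3.

J3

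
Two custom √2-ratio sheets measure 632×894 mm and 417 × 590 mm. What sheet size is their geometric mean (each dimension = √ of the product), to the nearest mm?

Short side: √(632 · 417) = √263544 ≈ 513.4 → 513 mm
Long side: √(894 · 590) = √527460 ≈ 726.3 → 726 mm

513 × 726 mm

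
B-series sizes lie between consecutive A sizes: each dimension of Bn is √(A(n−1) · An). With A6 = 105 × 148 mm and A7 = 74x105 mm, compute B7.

Short side: √(105 · 74) = √7770 ≈ 88.1 → 88 mm
Long side: √(148 · 105) = √15540 ≈ 124.7 → 125 mm

88 × 125 mm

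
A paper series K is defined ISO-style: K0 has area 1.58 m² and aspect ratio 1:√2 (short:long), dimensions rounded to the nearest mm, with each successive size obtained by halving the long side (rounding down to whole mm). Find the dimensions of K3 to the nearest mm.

373 × 528 mm

Let K0's short side be w mm. w · w√2 = 1.58 m² = 1,580,000 mm², so w ≈ 1057.0 mm and w√2 ≈ 1494.8 mm → K0 = 1057 × 1495 mm.
K1: ⌊1495/2⌋ × 1057 = 747 × 1057 mm
K2: ⌊1057/2⌋ × 747 = 528 × 747 mm
K3: ⌊747/2⌋ × 528 = 373 × 528 mm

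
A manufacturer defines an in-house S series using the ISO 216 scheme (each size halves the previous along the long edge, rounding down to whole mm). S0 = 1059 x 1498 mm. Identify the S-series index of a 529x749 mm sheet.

S0: 1059 × 1498 mm
S1: 749 × 1059 mm
S2: 529 × 749 mm
S3: 374 × 529 mm
→ matches S2.

S2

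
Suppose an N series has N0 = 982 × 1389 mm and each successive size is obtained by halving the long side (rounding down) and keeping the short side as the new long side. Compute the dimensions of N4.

N1: ⌊1389/2⌋ × 982 = 694 × 982 mm
N2: ⌊982/2⌋ × 694 = 491 × 694 mm
N3: ⌊694/2⌋ × 491 = 347 × 491 mm
N4: ⌊491/2⌋ × 347 = 245 × 347 mm

245 × 347 mm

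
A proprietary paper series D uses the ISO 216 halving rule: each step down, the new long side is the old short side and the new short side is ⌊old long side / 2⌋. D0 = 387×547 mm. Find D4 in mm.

D1: ⌊547/2⌋ × 387 = 273 × 387 mm
D2: ⌊387/2⌋ × 273 = 193 × 273 mm
D3: ⌊273/2⌋ × 193 = 136 × 193 mm
D4: ⌊193/2⌋ × 136 = 96 × 136 mm

96 × 136 mm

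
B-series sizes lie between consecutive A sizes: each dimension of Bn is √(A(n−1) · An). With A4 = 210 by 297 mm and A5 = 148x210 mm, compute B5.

Short side: √(210 · 148) = √31080 ≈ 176.3 → 176 mm
Long side: √(297 · 210) = √62370 ≈ 249.7 → 250 mm

176 × 250 mm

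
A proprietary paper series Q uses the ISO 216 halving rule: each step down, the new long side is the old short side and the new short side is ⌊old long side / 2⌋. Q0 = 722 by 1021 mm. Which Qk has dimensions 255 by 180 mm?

Q4

Q0: 722 × 1021 mm
Q1: 510 × 722 mm
Q2: 361 × 510 mm
Q3: 255 × 361 mm
Q4: 180 × 255 mm
Q5: 127 × 180 mm
→ matches Q4.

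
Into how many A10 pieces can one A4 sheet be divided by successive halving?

Each ISO step halves the sheet: 1 × A4 → 2 × A5 → 4 × A6 → 8 × A7 → …
From A4 to A10 is 6 halving steps: 2^6 = 64.

64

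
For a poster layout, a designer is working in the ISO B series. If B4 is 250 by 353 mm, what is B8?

62 × 88 mm

B5: ⌊353/2⌋ × 250 = 176 × 250 mm
B6: ⌊250/2⌋ × 176 = 125 × 176 mm
B7: ⌊176/2⌋ × 125 = 88 × 125 mm
B8: ⌊125/2⌋ × 88 = 62 × 88 mm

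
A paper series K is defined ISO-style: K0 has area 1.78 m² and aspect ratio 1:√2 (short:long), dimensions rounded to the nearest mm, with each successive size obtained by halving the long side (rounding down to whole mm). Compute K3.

396 × 561 mm

Let K0's short side be w mm. w · w√2 = 1.78 m² = 1,780,000 mm², so w ≈ 1121.9 mm and w√2 ≈ 1586.6 mm → K0 = 1122 × 1587 mm.
K1: ⌊1587/2⌋ × 1122 = 793 × 1122 mm
K2: ⌊1122/2⌋ × 793 = 561 × 793 mm
K3: ⌊793/2⌋ × 561 = 396 × 561 mm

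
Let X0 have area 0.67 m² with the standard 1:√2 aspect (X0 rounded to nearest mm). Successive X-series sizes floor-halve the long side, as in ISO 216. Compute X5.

121 × 172 mm

Let X0's short side be w mm. w · w√2 = 0.67 m² = 670,000 mm², so w ≈ 688.3 mm and w√2 ≈ 973.4 mm → X0 = 688 × 973 mm.
X1: ⌊973/2⌋ × 688 = 486 × 688 mm
X2: ⌊688/2⌋ × 486 = 344 × 486 mm
X3: ⌊486/2⌋ × 344 = 243 × 344 mm
X4: ⌊344/2⌋ × 243 = 172 × 243 mm
X5: ⌊243/2⌋ × 172 = 121 × 172 mm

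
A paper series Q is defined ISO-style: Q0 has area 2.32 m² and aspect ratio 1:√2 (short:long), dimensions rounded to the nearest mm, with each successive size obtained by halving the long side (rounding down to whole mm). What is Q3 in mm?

452 × 640 mm

Let Q0's short side be w mm. w · w√2 = 2.32 m² = 2,320,000 mm², so w ≈ 1280.8 mm and w√2 ≈ 1811.3 mm → Q0 = 1281 × 1811 mm.
Q1: ⌊1811/2⌋ × 1281 = 905 × 1281 mm
Q2: ⌊1281/2⌋ × 905 = 640 × 905 mm
Q3: ⌊905/2⌋ × 640 = 452 × 640 mm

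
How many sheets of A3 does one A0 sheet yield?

Each ISO step halves the sheet: 1 × A0 → 2 × A1 → 4 × A2 → 8 × A3
From A0 to A3 is 3 halving steps: 2^3 = 8.

8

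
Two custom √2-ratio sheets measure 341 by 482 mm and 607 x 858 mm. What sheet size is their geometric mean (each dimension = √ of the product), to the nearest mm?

Short side: √(341 · 607) = √206987 ≈ 455.0 → 455 mm
Long side: √(482 · 858) = √413556 ≈ 643.1 → 643 mm

455 × 643 mm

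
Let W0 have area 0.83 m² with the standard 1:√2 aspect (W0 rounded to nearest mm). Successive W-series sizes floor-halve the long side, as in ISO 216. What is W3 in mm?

Let W0's short side be w mm. w · w√2 = 0.83 m² = 830,000 mm², so w ≈ 766.1 mm and w√2 ≈ 1083.4 mm → W0 = 766 × 1083 mm.
W1: ⌊1083/2⌋ × 766 = 541 × 766 mm
W2: ⌊766/2⌋ × 541 = 383 × 541 mm
W3: ⌊541/2⌋ × 383 = 270 × 383 mm

270 × 383 mm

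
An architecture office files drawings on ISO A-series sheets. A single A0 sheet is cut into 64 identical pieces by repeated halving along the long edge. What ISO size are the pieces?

A6

64 = 2^6, so 6 halving steps.
A0 → A1 → … → A6 after 6 steps.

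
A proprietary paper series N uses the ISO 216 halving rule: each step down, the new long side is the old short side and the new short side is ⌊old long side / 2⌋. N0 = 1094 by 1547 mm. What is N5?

193 × 273 mm

N1 = 773 × 1094 mm (from N0 by 1 halving).
N2: ⌊1094/2⌋ × 773 = 547 × 773 mm
N3: ⌊773/2⌋ × 547 = 386 × 547 mm
N4: ⌊547/2⌋ × 386 = 273 × 386 mm
N5: ⌊386/2⌋ × 273 = 193 × 273 mm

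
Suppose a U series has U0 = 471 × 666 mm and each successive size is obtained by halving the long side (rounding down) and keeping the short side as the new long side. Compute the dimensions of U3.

U1: ⌊666/2⌋ × 471 = 333 × 471 mm
U2: ⌊471/2⌋ × 333 = 235 × 333 mm
U3: ⌊333/2⌋ × 235 = 166 × 235 mm

166 × 235 mm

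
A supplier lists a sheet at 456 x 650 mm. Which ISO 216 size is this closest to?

Aspect ratio 650/456 ≈ 1.425 — close to the ISO √2 ≈ 1.414.
In the C-series (envelope sizes, between A and B): C2 = 458 × 648 mm.
Off by 4 mm total — nearest standard size.

C2 (458 × 648 mm)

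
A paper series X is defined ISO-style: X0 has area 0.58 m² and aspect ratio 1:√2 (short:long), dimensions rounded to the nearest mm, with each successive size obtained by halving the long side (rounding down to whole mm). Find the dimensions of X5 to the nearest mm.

113 × 160 mm

Let X0's short side be w mm. w · w√2 = 0.58 m² = 580,000 mm², so w ≈ 640.4 mm and w√2 ≈ 905.7 mm → X0 = 640 × 906 mm.
X1: ⌊906/2⌋ × 640 = 453 × 640 mm
X2: ⌊640/2⌋ × 453 = 320 × 453 mm
X3: ⌊453/2⌋ × 320 = 226 × 320 mm
X4: ⌊320/2⌋ × 226 = 160 × 226 mm
X5: ⌊226/2⌋ × 160 = 113 × 160 mm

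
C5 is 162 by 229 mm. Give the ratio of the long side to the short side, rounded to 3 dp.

1.414

229 / 162 = 1.414
Matches √2 ≈ 1.414 — the ISO 216 defining ratio.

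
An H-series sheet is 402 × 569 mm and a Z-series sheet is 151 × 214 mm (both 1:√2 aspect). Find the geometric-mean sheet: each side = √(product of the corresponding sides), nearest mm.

246 × 349 mm

Short side: √(402 · 151) = √60702 ≈ 246.4 → 246 mm
Long side: √(569 · 214) = √121766 ≈ 348.9 → 349 mm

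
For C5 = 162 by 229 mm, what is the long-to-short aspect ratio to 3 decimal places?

1.414

229 / 162 = 1.414
Matches √2 ≈ 1.414 — the ISO 216 defining ratio.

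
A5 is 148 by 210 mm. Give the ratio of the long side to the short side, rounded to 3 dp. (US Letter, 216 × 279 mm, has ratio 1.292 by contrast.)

210 / 148 = 1.419
ISO 216 targets √2 ≈ 1.414; the +0.005 deviation is from mm rounding.

1.419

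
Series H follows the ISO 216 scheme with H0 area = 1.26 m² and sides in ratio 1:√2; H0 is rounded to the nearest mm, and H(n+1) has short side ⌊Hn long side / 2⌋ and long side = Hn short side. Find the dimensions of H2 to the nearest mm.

472 × 667 mm

Let H0's short side be w mm. w · w√2 = 1.26 m² = 1,260,000 mm², so w ≈ 943.9 mm and w√2 ≈ 1334.9 mm → H0 = 944 × 1335 mm.
H1: ⌊1335/2⌋ × 944 = 667 × 944 mm
H2: ⌊944/2⌋ × 667 = 472 × 667 mm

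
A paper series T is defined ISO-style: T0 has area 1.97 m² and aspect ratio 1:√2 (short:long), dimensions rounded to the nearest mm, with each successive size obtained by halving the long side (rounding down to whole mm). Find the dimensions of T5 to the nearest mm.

Let T0's short side be w mm. w · w√2 = 1.97 m² = 1,970,000 mm², so w ≈ 1180.3 mm and w√2 ≈ 1669.1 mm → T0 = 1180 × 1669 mm.
T1: ⌊1669/2⌋ × 1180 = 834 × 1180 mm
T2: ⌊1180/2⌋ × 834 = 590 × 834 mm
T3: ⌊834/2⌋ × 590 = 417 × 590 mm
T4: ⌊590/2⌋ × 417 = 295 × 417 mm
T5: ⌊417/2⌋ × 295 = 208 × 295 mm

208 × 295 mm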